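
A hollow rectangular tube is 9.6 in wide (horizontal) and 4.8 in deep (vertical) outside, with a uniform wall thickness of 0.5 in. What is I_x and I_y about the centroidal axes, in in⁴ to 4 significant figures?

Decompose the section into non-overlapping parts with the origin at the bottom-left of its bounding rectangle.
Outer rectangle: 9.6 × 4.8, A = 46.08 in², y = 2.4 in, Ī = 88.4736 in⁴.
Inner void (subtracted): 8.6 × 3.8, A = 32.68 in², y = 2.4 in, Ī = 39.3249 in⁴.
By symmetry the centroid is at mid-height, ȳ = 2.4 in.
All pieces are centred on the centroidal x-axis, so I = ΣĪ (holes subtracted) = 49.1487 in⁴.
Repeating about the centroidal y-axis gives I_y = 152.477 in⁴.

I_x ≈ 49.15 in⁴, I_y ≈ 152.5 in⁴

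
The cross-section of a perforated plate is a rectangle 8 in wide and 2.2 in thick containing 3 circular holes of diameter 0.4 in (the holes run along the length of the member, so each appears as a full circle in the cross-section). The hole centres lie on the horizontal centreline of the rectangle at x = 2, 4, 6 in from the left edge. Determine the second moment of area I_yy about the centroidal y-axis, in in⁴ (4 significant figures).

I_yy ≈ 92.86 in⁴

Split into non-overlapping primitives; take the origin at the lower-left of the bounding box.
Plate: 8 × 2.2, A = 17.6 in², x = 4 in, Ī = 93.8667 in⁴.
Hole 1 (subtracted): ⌀0.4, A = 0.125664 in², x = 2 in, Ī = 0.00125664 in⁴.
Hole 2 (subtracted): ⌀0.4, A = 0.125664 in², x = 4 in, Ī = 0.00125664 in⁴.
Hole 3 (subtracted): ⌀0.4, A = 0.125664 in², x = 6 in, Ī = 0.00125664 in⁴.
By symmetry the centroid is at mid-width, x̄ = 4 in.
Transfer each piece to the centroidal y-axis using Ī + A·d² with d = x − 4:
  plate: d = 0 in → contributes +93.8667 in⁴
  hole 1: d = -2 in → contributes −0.503911 in⁴
  hole 2: d = 0 in → contributes −0.00125664 in⁴
  hole 3: d = 2 in → contributes −0.503911 in⁴
Total I = 92.8576 in⁴.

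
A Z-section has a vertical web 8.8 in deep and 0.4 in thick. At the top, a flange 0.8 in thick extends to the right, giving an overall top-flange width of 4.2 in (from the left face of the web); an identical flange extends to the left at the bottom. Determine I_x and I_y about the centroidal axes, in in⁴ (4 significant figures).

Split into non-overlapping primitives; take the origin at the lower-left of the bounding box.
Web: 0.4 × 8.8, A = 3.52 in², y = 4.4 in, Ī = 22.7157 in⁴.
Top flange (beyond web): 3.8 × 0.8, A = 3.04 in², y = 8.4 in, Ī = 0.162133 in⁴.
Bottom flange (beyond web): 3.8 × 0.8, A = 3.04 in², y = 0.4 in, Ī = 0.162133 in⁴.
Centroid: ȳ = ΣA·y / ΣA = 4.4 in.
Transfer each piece to the centroidal x-axis using Ī + A·d² with d = y − 4.4:
  web: d = 0 in → contributes +22.7157 in⁴
  top flange (beyond web): d = 4 in → contributes +48.8021 in⁴
  bottom flange (beyond web): d = -4 in → contributes +48.8021 in⁴
Total I = 120.32 in⁴.
For the y-axis: x̄ = 4 in.
Repeating about the centroidal y-axis gives I_y = 34.176 in⁴.

I_x ≈ 120.3 in⁴, I_y ≈ 34.18 in⁴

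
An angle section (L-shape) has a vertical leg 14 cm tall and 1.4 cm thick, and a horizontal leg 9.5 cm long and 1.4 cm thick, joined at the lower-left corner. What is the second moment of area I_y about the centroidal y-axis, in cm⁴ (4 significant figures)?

Split into non-overlapping primitives; take the origin at the lower-left of the bounding box.
Vertical leg: 1.4 × 14, A = 19.6 cm², x = 0.7 cm, Ī = 3.20133 cm⁴.
Horizontal leg (remainder): 8.1 × 1.4, A = 11.34 cm², x = 5.45 cm, Ī = 62.0015 cm⁴.
Centroid: x̄ = ΣA·x / ΣA = 2.44095 cm.
Transfer each piece to the centroidal y-axis using Ī + A·d² with d = x − 2.44095:
  vertical leg: d = -1.74095 cm → contributes +62.6071 cm⁴
  horizontal leg (remainder): d = 3.00905 cm → contributes +164.678 cm⁴
Total I = 227.285 cm⁴.

I_y ≈ 227.3 cm⁴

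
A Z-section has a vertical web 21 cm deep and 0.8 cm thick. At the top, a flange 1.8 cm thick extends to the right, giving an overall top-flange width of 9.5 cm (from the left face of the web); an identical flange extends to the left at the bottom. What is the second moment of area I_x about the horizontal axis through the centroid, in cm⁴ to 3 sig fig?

Decompose the section into non-overlapping parts with the origin at the bottom-left of its bounding rectangle.
Web: 0.8 × 21, A = 16.8 cm², y = 10.5 cm, Ī = 617.4 cm⁴.
Top flange (beyond web): 8.7 × 1.8, A = 15.66 cm², y = 20.1 cm, Ī = 4.2282 cm⁴.
Bottom flange (beyond web): 8.7 × 1.8, A = 15.66 cm², y = 0.9 cm, Ī = 4.2282 cm⁴.
Centroid: ȳ = ΣA·y / ΣA = 10.5 cm.
Transfer each piece to the horizontal axis through the centroid using Ī + A·d² with d = y − 10.5:
  web: d = 0 cm → contributes +617.4 cm⁴
  top flange (beyond web): d = 9.6 cm → contributes +1447.5 cm⁴
  bottom flange (beyond web): d = -9.6 cm → contributes +1447.5 cm⁴
Total I = 3512.3 cm⁴.

I_x ≈ 3510 cm⁴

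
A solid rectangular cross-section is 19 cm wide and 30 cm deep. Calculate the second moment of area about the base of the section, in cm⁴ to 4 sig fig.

I_base ≈ 1.710 × 10⁵ cm⁴

The section: 19 × 30, A = 570 cm², y = 15 cm, Ī = 42 750 cm⁴.
Transfer it to a horizontal axis along the bottom face using Ī + A·d² with d = y − 0:
  the section: d = 15 cm → contributes +171 000 cm⁴
Total I = 171 000 cm⁴.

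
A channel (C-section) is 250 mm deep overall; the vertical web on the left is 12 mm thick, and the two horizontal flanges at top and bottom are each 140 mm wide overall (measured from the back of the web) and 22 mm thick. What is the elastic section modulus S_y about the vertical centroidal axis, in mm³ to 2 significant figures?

S_y ≈ 2.0 × 10⁵ mm³

Split into non-overlapping primitives; take the origin at the lower-left of the bounding box.
Web: 12 × 250, A = 3 000 mm², x = 6 mm, Ī = 36 000 mm⁴.
Top flange (beyond web): 128 × 22, A = 2 816 mm², x = 76 mm, Ī = 3 844 779 mm⁴.
Bottom flange (beyond web): 128 × 22, A = 2 816 mm², x = 76 mm, Ī = 3 844 779 mm⁴.
Centroid: x̄ = ΣA·x / ΣA = 51.67 mm.
Transfer each piece to the vertical centroidal axis using Ī + A·d² with d = x − 51.67:
  web: d = -45.67 mm → contributes +6 293 772 mm⁴
  top flange (beyond web): d = 24.33 mm → contributes +5 511 444 mm⁴
  bottom flange (beyond web): d = 24.33 mm → contributes +5 511 444 mm⁴
Total I = 17 316 660 mm⁴.
Extreme fibre distance c = 88.33 mm; S = I/c = 196 049 mm³.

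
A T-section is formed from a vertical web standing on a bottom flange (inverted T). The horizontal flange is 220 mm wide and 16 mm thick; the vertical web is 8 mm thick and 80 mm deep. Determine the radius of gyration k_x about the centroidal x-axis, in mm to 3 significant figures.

Decompose the section into non-overlapping parts with the origin at the bottom-left of its bounding rectangle.
Flange: 220 × 16, A = 3 520 mm², y = 8 mm, Ī = 75 093 mm⁴.
Web: 8 × 80, A = 640 mm², y = 56 mm, Ī = 341 333 mm⁴.
Centroid: ȳ = ΣA·y / ΣA = 15.385 mm.
Transfer each piece to the centroidal x-axis using Ī + A·d² with d = y − 15.385:
  flange: d = -7.3846 mm → contributes +267 048 mm⁴
  web: d = 40.615 mm → contributes +1 397 083 mm⁴
Total I = 1 664 131 mm⁴.
Radius of gyration: k = √(I/A) = √(1 664 131 / 4 160) = 20.001 mm.

k_x ≈ 20.0 mm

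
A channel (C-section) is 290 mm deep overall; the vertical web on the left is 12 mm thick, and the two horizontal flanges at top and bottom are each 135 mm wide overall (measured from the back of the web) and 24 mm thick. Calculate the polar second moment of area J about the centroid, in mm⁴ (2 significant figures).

J ≈ 1.5 × 10⁸ mm⁴

Decompose the section into non-overlapping parts with the origin at the bottom-left of its bounding rectangle.
Web: 12 × 290, A = 3 480 mm², y = 145 mm, Ī = 24 389 000 mm⁴.
Top flange (beyond web): 123 × 24, A = 2 952 mm², y = 278 mm, Ī = 141 696 mm⁴.
Bottom flange (beyond web): 123 × 24, A = 2 952 mm², y = 12 mm, Ī = 141 696 mm⁴.
By symmetry the centroid is at mid-height, ȳ = 145 mm.
Transfer each piece to the centroidal x-axis using Ī + A·d² with d = y − 145:
  web: d = 0 mm → contributes +24 389 000 mm⁴
  top flange (beyond web): d = 133 mm → contributes +52 359 624 mm⁴
  bottom flange (beyond web): d = -133 mm → contributes +52 359 624 mm⁴
Total I = 129 108 248 mm⁴.
For the y-axis: x̄ = 48.47 mm.
Repeating about the centroidal y-axis gives I_y = 17 460 968 mm⁴.
Polar second moment: J = I_x + I_y = 146 569 216 mm⁴.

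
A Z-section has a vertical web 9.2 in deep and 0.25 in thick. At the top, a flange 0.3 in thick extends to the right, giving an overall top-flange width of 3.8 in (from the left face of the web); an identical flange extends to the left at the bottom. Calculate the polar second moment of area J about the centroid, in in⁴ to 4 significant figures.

J ≈ 68.36 in⁴

Decompose the section into non-overlapping parts with the origin at the bottom-left of its bounding rectangle.
Web: 0.25 × 9.2, A = 2.3 in², y = 4.6 in, Ī = 16.2227 in⁴.
Top flange (beyond web): 3.55 × 0.3, A = 1.065 in², y = 9.05 in, Ī = 0.0079875 in⁴.
Bottom flange (beyond web): 3.55 × 0.3, A = 1.065 in², y = 0.15 in, Ī = 0.0079875 in⁴.
Centroid: ȳ = ΣA·y / ΣA = 4.6 in.
Transfer each piece to the centroidal x-axis using Ī + A·d² with d = y − 4.6:
  web: d = 0 in → contributes +16.2227 in⁴
  top flange (beyond web): d = 4.45 in → contributes +21.0977 in⁴
  bottom flange (beyond web): d = -4.45 in → contributes +21.0977 in⁴
Total I = 58.418 in⁴.
For the y-axis: x̄ = 3.675 in.
Repeating about the centroidal y-axis gives I_y = 9.93822 in⁴.
Polar second moment: J = I_x + I_y = 68.3562 in⁴.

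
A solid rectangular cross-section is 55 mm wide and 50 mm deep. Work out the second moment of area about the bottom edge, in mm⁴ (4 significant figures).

I_base ≈ 2.292 × 10⁶ mm⁴

The section: 55 × 50, A = 2 750 mm², y = 25 mm, Ī = 572 917 mm⁴.
Transfer it to the bottom edge using Ī + A·d² with d = y − 0:
  the section: d = 25 mm → contributes +2 291 667 mm⁴
Total I = 2 291 667 mm⁴.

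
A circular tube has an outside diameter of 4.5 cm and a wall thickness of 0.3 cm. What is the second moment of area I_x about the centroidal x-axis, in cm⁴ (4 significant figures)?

Split into non-overlapping primitives; take the origin at the lower-left of the bounding box.
Outer circle: ⌀4.5, A = 15.9043 cm², y = 2.25 cm, Ī = 20.1289 cm⁴.
Bore (subtracted): ⌀3.9, A = 11.9459 cm², y = 2.25 cm, Ī = 11.3561 cm⁴.
By symmetry the centroid is at mid-height, ȳ = 2.25 cm.
All pieces are centred on the centroidal x-axis, so I = ΣĪ (holes subtracted) = 8.77282 cm⁴.

I_x ≈ 8.773 cm⁴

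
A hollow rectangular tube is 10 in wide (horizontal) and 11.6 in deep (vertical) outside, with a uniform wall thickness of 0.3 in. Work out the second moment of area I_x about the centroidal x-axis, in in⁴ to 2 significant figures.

I_x ≈ 260 in⁴

Split into non-overlapping primitives; take the origin at the lower-left of the bounding box.
Outer rectangle: 10 × 11.6, A = 116 in², y = 5.8 in, Ī = 1 301 in⁴.
Inner void (subtracted): 9.4 × 11, A = 103.4 in², y = 5.8 in, Ī = 1 043 in⁴.
By symmetry the centroid is at mid-height, ȳ = 5.8 in.
All pieces are centred on the centroidal x-axis, so I = ΣĪ (holes subtracted) = 258.1 in⁴.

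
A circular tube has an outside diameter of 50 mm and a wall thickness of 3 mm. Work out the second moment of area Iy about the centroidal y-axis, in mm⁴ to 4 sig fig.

Split into non-overlapping primitives; take the origin at the lower-left of the bounding box.
Outer circle: ⌀50, A = 1963.5 mm², x = 25 mm, Ī = 306 796 mm⁴.
Bore (subtracted): ⌀44, A = 1520.53 mm², x = 25 mm, Ī = 183 984 mm⁴.
By symmetry the centroid is at mid-width, x̄ = 25 mm.
All pieces are centred on the centroidal y-axis, so I = ΣĪ (holes subtracted) = 122 812 mm⁴.

Iy ≈ 1.228 × 10⁵ mm⁴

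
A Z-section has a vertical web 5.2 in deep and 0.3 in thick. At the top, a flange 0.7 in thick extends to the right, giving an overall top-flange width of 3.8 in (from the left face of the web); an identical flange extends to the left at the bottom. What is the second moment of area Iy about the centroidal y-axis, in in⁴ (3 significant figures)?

Iy ≈ 22.7 in⁴

Split into non-overlapping primitives; take the origin at the lower-left of the bounding box.
Web: 0.3 × 5.2, A = 1.56 in², x = 3.65 in, Ī = 0.0117 in⁴.
Top flange (beyond web): 3.5 × 0.7, A = 2.45 in², x = 5.55 in, Ī = 2.501 in⁴.
Bottom flange (beyond web): 3.5 × 0.7, A = 2.45 in², x = 1.75 in, Ī = 2.501 in⁴.
Centroid: x̄ = ΣA·x / ΣA = 3.65 in.
Transfer each piece to the centroidal y-axis using Ī + A·d² with d = x − 3.65:
  web: d = 0 in → contributes +0.0117 in⁴
  top flange (beyond web): d = 1.9 in → contributes +11.346 in⁴
  bottom flange (beyond web): d = -1.9 in → contributes +11.346 in⁴
Total I = 22.703 in⁴.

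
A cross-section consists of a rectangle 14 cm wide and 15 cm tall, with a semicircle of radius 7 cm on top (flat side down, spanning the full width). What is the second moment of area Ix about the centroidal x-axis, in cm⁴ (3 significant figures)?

Ix ≈ 1.04 × 10⁴ cm⁴

Split into non-overlapping primitives; take the origin at the lower-left of the bounding box.
Rectangular body: 14 × 15, A = 210 cm², y = 7.5 cm, Ī = 3937.5 cm⁴.
Semicircular cap: semicircle r = 7, A = 76.969 cm², y = 17.971 cm, Ī = 263.53 cm⁴.
Centroid: ȳ = ΣA·y / ΣA = 10.308 cm.
Transfer each piece to the centroidal x-axis using Ī + A·d² with d = y − 10.308:
  rectangular body: d = -2.8084 cm → contributes +5593.8 cm⁴
  semicircular cap: d = 7.6625 cm → contributes +4782.6 cm⁴
Total I = 10 376 cm⁴.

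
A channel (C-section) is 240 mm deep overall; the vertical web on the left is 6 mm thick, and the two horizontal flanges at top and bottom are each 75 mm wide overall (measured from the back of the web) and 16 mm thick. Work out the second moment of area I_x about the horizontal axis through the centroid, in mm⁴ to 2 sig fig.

I_x ≈ 3.5 × 10⁷ mm⁴

Treat the section as a set of non-overlapping primitives; coordinates are from the bounding-box lower-left.
Web: 6 × 240, A = 1 440 mm², y = 120 mm, Ī = 6 912 000 mm⁴.
Top flange (beyond web): 69 × 16, A = 1 104 mm², y = 232 mm, Ī = 23 552 mm⁴.
Bottom flange (beyond web): 69 × 16, A = 1 104 mm², y = 8 mm, Ī = 23 552 mm⁴.
By symmetry the centroid is at mid-height, ȳ = 120 mm.
Transfer each piece to the horizontal axis through the centroid using Ī + A·d² with d = y − 120:
  web: d = 0 mm → contributes +6 912 000 mm⁴
  top flange (beyond web): d = 112 mm → contributes +13 872 128 mm⁴
  bottom flange (beyond web): d = -112 mm → contributes +13 872 128 mm⁴
Total I = 34 656 256 mm⁴.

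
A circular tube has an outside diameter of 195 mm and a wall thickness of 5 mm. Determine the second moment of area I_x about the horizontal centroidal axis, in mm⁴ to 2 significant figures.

I_x ≈ 1.3 × 10⁷ mm⁴

Split into non-overlapping primitives; take the origin at the lower-left of the bounding box.
Outer circle: ⌀195, A = 29 865 mm², y = 97.5 mm, Ī = 70 975 481 mm⁴.
Bore (subtracted): ⌀185, A = 26 880 mm², y = 97.5 mm, Ī = 57 498 539 mm⁴.
By symmetry the centroid is at mid-height, ȳ = 97.5 mm.
All pieces are centred on the horizontal centroidal axis, so I = ΣĪ (holes subtracted) = 13 476 942 mm⁴.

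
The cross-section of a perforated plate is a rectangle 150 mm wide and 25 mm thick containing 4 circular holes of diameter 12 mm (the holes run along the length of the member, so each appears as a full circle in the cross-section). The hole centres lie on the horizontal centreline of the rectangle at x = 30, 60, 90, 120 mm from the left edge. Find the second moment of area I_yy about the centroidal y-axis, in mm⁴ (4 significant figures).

I_yy ≈ 6.518 × 10⁶ mm⁴

Break the section into simple shapes (no overlaps), measuring from the bottom-left corner of the bounding box.
Plate: 150 × 25, A = 3 750 mm², x = 75 mm, Ī = 7 031 250 mm⁴.
Hole 1 (subtracted): ⌀12, A = 113.097 mm², x = 30 mm, Ī = 1017.88 mm⁴.
Hole 2 (subtracted): ⌀12, A = 113.097 mm², x = 60 mm, Ī = 1017.88 mm⁴.
Hole 3 (subtracted): ⌀12, A = 113.097 mm², x = 90 mm, Ī = 1017.88 mm⁴.
Hole 4 (subtracted): ⌀12, A = 113.097 mm², x = 120 mm, Ī = 1017.88 mm⁴.
By symmetry the centroid is at mid-width, x̄ = 75 mm.
Transfer each piece to the centroidal y-axis using Ī + A·d² with d = x − 75:
  plate: d = 0 mm → contributes +7 031 250 mm⁴
  hole 1: d = -45 mm → contributes −230 040 mm⁴
  hole 2: d = -15 mm → contributes −26464.8 mm⁴
  hole 3: d = 15 mm → contributes −26464.8 mm⁴
  hole 4: d = 45 mm → contributes −230 040 mm⁴
Total I = 6 518 240 mm⁴.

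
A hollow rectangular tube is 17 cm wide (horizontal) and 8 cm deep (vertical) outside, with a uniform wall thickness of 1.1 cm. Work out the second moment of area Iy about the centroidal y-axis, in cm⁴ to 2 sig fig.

Iy ≈ 1700 cm⁴

Decompose the section into non-overlapping parts with the origin at the bottom-left of its bounding rectangle.
Outer rectangle: 17 × 8, A = 136 cm², x = 8.5 cm, Ī = 3 275 cm⁴.
Inner void (subtracted): 14.8 × 5.8, A = 85.84 cm², x = 8.5 cm, Ī = 1 567 cm⁴.
By symmetry the centroid is at mid-width, x̄ = 8.5 cm.
All pieces are centred on the centroidal y-axis, so I = ΣĪ (holes subtracted) = 1 708 cm⁴.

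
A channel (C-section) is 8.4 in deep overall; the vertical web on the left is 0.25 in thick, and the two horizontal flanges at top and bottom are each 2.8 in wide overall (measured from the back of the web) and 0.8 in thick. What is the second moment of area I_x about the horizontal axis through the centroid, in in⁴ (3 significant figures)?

I_x ≈ 71.5 in⁴

Decompose the section into non-overlapping parts with the origin at the bottom-left of its bounding rectangle.
Web: 0.25 × 8.4, A = 2.1 in², y = 4.2 in, Ī = 12.348 in⁴.
Top flange (beyond web): 2.55 × 0.8, A = 2.04 in², y = 8 in, Ī = 0.1088 in⁴.
Bottom flange (beyond web): 2.55 × 0.8, A = 2.04 in², y = 0.4 in, Ī = 0.1088 in⁴.
By symmetry the centroid is at mid-height, ȳ = 4.2 in.
Transfer each piece to the horizontal axis through the centroid using Ī + A·d² with d = y − 4.2:
  web: d = 0 in → contributes +12.348 in⁴
  top flange (beyond web): d = 3.8 in → contributes +29.566 in⁴
  bottom flange (beyond web): d = -3.8 in → contributes +29.566 in⁴
Total I = 71.481 in⁴.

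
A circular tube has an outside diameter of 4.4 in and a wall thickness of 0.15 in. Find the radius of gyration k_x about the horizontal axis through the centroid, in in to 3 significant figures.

k_x ≈ 1.50 in

Split into non-overlapping primitives; take the origin at the lower-left of the bounding box.
Outer circle: ⌀4.4, A = 15.205 in², y = 2.2 in, Ī = 18.398 in⁴.
Bore (subtracted): ⌀4.1, A = 13.203 in², y = 2.2 in, Ī = 13.871 in⁴.
By symmetry the centroid is at mid-height, ȳ = 2.2 in.
All pieces are centred on the horizontal axis through the centroid, so I = ΣĪ (holes subtracted) = 4.5275 in⁴.
Radius of gyration: k = √(I/A) = √(4.5275 / 2.0028) = 1.5035 in.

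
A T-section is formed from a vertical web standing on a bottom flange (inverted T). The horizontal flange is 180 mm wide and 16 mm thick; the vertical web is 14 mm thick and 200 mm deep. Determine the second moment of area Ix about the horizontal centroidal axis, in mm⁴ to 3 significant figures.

Decompose the section into non-overlapping parts with the origin at the bottom-left of its bounding rectangle.
Flange: 180 × 16, A = 2 880 mm², y = 8 mm, Ī = 61 440 mm⁴.
Web: 14 × 200, A = 2 800 mm², y = 116 mm, Ī = 9 333 333 mm⁴.
Centroid: ȳ = ΣA·y / ΣA = 61.239 mm.
Transfer each piece to the horizontal centroidal axis using Ī + A·d² with d = y − 61.239:
  flange: d = -53.239 mm → contributes +8 224 620 mm⁴
  web: d = 54.761 mm → contributes +17 729 747 mm⁴
Total I = 25 954 368 mm⁴.

Ix ≈ 2.60 × 10⁷ mm⁴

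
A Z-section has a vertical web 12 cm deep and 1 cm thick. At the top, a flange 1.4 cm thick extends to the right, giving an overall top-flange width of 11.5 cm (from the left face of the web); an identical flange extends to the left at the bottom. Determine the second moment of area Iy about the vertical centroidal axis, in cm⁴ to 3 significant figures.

Iy ≈ 1240 cm⁴

Break the section into simple shapes (no overlaps), measuring from the bottom-left corner of the bounding box.
Web: 1 × 12, A = 12 cm², x = 11 cm, Ī = 1 cm⁴.
Top flange (beyond web): 10.5 × 1.4, A = 14.7 cm², x = 16.75 cm, Ī = 135.06 cm⁴.
Bottom flange (beyond web): 10.5 × 1.4, A = 14.7 cm², x = 5.25 cm, Ī = 135.06 cm⁴.
Centroid: x̄ = ΣA·x / ΣA = 11 cm.
Transfer each piece to the vertical centroidal axis using Ī + A·d² with d = x − 11:
  web: d = 0 cm → contributes +1 cm⁴
  top flange (beyond web): d = 5.75 cm → contributes +621.08 cm⁴
  bottom flange (beyond web): d = -5.75 cm → contributes +621.08 cm⁴
Total I = 1243.2 cm⁴.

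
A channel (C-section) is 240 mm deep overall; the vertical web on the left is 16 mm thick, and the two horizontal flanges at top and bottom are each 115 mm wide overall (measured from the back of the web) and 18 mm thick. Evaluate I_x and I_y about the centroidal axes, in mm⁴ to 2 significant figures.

Break the section into simple shapes (no overlaps), measuring from the bottom-left corner of the bounding box.
Web: 16 × 240, A = 3 840 mm², y = 120 mm, Ī = 18 432 000 mm⁴.
Top flange (beyond web): 99 × 18, A = 1 782 mm², y = 231 mm, Ī = 48 114 mm⁴.
Bottom flange (beyond web): 99 × 18, A = 1 782 mm², y = 9 mm, Ī = 48 114 mm⁴.
By symmetry the centroid is at mid-height, ȳ = 120 mm.
Transfer each piece to the centroidal x-axis using Ī + A·d² with d = y − 120:
  web: d = 0 mm → contributes +18 432 000 mm⁴
  top flange (beyond web): d = 111 mm → contributes +22 004 136 mm⁴
  bottom flange (beyond web): d = -111 mm → contributes +22 004 136 mm⁴
Total I = 62 440 272 mm⁴.
For the y-axis: x̄ = 35.68 mm.
Repeating about the centroidal y-axis gives I_y = 9 104 182 mm⁴.

I_x ≈ 6.2 × 10⁷ mm⁴, I_y ≈ 9.1 × 10⁶ mm⁴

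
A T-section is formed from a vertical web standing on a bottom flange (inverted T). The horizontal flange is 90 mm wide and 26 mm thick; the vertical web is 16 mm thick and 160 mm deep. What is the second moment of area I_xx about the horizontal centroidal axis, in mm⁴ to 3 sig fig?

Decompose the section into non-overlapping parts with the origin at the bottom-left of its bounding rectangle.
Flange: 90 × 26, A = 2 340 mm², y = 13 mm, Ī = 131 820 mm⁴.
Web: 16 × 160, A = 2 560 mm², y = 106 mm, Ī = 5 461 333 mm⁴.
Centroid: ȳ = ΣA·y / ΣA = 61.588 mm.
Transfer each piece to the horizontal centroidal axis using Ī + A·d² with d = y − 61.588:
  flange: d = -48.588 mm → contributes +5 656 022 mm⁴
  web: d = 44.412 mm → contributes +10 510 799 mm⁴
Total I = 16 166 821 mm⁴.

I_xx ≈ 1.62 × 10⁷ mm⁴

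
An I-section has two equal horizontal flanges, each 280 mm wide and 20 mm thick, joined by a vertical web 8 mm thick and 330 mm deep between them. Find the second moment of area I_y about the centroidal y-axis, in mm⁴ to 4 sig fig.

I_y ≈ 7.319 × 10⁷ mm⁴

Decompose the section into non-overlapping parts with the origin at the bottom-left of its bounding rectangle.
Bottom flange: 280 × 20, A = 5 600 mm², x = 140 mm, Ī = 36 586 667 mm⁴.
Web: 8 × 330, A = 2 640 mm², x = 140 mm, Ī = 14 080 mm⁴.
Top flange: 280 × 20, A = 5 600 mm², x = 140 mm, Ī = 36 586 667 mm⁴.
By symmetry the centroid is at mid-width, x̄ = 140 mm.
All pieces are centred on the centroidal y-axis, so I = ΣĪ = 73 187 413 mm⁴.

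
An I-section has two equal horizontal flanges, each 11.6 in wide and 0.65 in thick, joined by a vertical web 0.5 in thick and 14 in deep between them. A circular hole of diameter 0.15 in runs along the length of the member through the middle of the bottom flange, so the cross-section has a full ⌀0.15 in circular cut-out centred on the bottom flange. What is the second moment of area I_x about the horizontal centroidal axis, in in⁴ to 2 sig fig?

I_x ≈ 920 in⁴

Break the section into simple shapes (no overlaps), measuring from the bottom-left corner of the bounding box.
Bottom flange: 11.6 × 0.65, A = 7.54 in², y = 0.325 in, Ī = 0.2655 in⁴.
Web: 0.5 × 14, A = 7 in², y = 7.65 in, Ī = 114.3 in⁴.
Top flange: 11.6 × 0.65, A = 7.54 in², y = 14.98 in, Ī = 0.2655 in⁴.
Hole (subtracted): ⌀0.15, A = 0.01767 in², y = 0.325 in, Ī = 0.00002485 in⁴.
Centroid: ȳ = ΣA·y / ΣA = 7.656 in.
Transfer each piece to the horizontal centroidal axis using Ī + A·d² with d = y − 7.656:
  bottom flange: d = -7.331 in → contributes +405.5 in⁴
  web: d = -0.005867 in → contributes +114.3 in⁴
  top flange: d = 7.319 in → contributes +404.2 in⁴
  hole: d = -7.331 in → contributes −0.9497 in⁴
Total I = 923 in⁴.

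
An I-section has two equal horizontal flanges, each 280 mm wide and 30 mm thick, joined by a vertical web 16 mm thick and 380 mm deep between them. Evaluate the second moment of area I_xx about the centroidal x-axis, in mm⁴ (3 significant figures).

I_xx ≈ 7.80 × 10⁸ mm⁴

Split into non-overlapping primitives; take the origin at the lower-left of the bounding box.
Bottom flange: 280 × 30, A = 8 400 mm², y = 15 mm, Ī = 630 000 mm⁴.
Web: 16 × 380, A = 6 080 mm², y = 220 mm, Ī = 73 162 667 mm⁴.
Top flange: 280 × 30, A = 8 400 mm², y = 425 mm, Ī = 630 000 mm⁴.
By symmetry the centroid is at mid-height, ȳ = 220 mm.
Transfer each piece to the centroidal x-axis using Ī + A·d² with d = y − 220:
  bottom flange: d = -205 mm → contributes +353 640 000 mm⁴
  web: d = 0 mm → contributes +73 162 667 mm⁴
  top flange: d = 205 mm → contributes +353 640 000 mm⁴
Total I = 780 442 667 mm⁴.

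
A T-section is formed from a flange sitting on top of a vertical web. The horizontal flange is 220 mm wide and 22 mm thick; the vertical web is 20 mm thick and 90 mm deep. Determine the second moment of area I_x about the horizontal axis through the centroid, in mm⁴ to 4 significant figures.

Treat the section as a set of non-overlapping primitives; coordinates are from the bounding-box lower-left.
Flange: 220 × 22, A = 4 840 mm², y = 101 mm, Ī = 195 213 mm⁴.
Web: 20 × 90, A = 1 800 mm², y = 45 mm, Ī = 1 215 000 mm⁴.
Centroid: ȳ = ΣA·y / ΣA = 85.8193 mm.
Transfer each piece to the horizontal axis through the centroid using Ī + A·d² with d = y − 85.8193:
  flange: d = 15.1807 mm → contributes +1 310 612 mm⁴
  web: d = -40.8193 mm → contributes +4 214 184 mm⁴
Total I = 5 524 796 mm⁴.

I_x ≈ 5.525 × 10⁶ mm⁴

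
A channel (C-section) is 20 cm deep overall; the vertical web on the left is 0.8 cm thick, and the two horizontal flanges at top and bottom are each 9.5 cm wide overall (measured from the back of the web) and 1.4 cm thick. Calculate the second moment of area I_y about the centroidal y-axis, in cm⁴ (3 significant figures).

I_y ≈ 372 cm⁴

Decompose the section into non-overlapping parts with the origin at the bottom-left of its bounding rectangle.
Web: 0.8 × 20, A = 16 cm², x = 0.4 cm, Ī = 0.85333 cm⁴.
Top flange (beyond web): 8.7 × 1.4, A = 12.18 cm², x = 5.15 cm, Ī = 76.825 cm⁴.
Bottom flange (beyond web): 8.7 × 1.4, A = 12.18 cm², x = 5.15 cm, Ī = 76.825 cm⁴.
Centroid: x̄ = ΣA·x / ΣA = 3.2669 cm.
Transfer each piece to the centroidal y-axis using Ī + A·d² with d = x − 3.2669:
  web: d = -2.8669 cm → contributes +132.36 cm⁴
  top flange (beyond web): d = 1.8831 cm → contributes +120.01 cm⁴
  bottom flange (beyond web): d = 1.8831 cm → contributes +120.01 cm⁴
Total I = 372.39 cm⁴.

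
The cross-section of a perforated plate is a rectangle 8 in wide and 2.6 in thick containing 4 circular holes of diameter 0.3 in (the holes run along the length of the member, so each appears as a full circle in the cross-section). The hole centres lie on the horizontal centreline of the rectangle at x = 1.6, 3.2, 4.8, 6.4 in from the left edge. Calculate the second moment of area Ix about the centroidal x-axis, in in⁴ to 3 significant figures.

Ix ≈ 11.7 in⁴

Decompose the section into non-overlapping parts with the origin at the bottom-left of its bounding rectangle.
Plate: 8 × 2.6, A = 20.8 in², y = 1.3 in, Ī = 11.717 in⁴.
Hole 1 (subtracted): ⌀0.3, A = 0.070686 in², y = 1.3 in, Ī = 0.00039761 in⁴.
Hole 2 (subtracted): ⌀0.3, A = 0.070686 in², y = 1.3 in, Ī = 0.00039761 in⁴.
Hole 3 (subtracted): ⌀0.3, A = 0.070686 in², y = 1.3 in, Ī = 0.00039761 in⁴.
Hole 4 (subtracted): ⌀0.3, A = 0.070686 in², y = 1.3 in, Ī = 0.00039761 in⁴.
By symmetry the centroid is at mid-height, ȳ = 1.3 in.
All pieces are centred on the centroidal x-axis, so I = ΣĪ (holes subtracted) = 11.716 in⁴.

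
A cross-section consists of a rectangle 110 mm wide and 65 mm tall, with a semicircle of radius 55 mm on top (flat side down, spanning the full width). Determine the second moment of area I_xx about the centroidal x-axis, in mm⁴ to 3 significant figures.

Decompose the section into non-overlapping parts with the origin at the bottom-left of its bounding rectangle.
Rectangular body: 110 × 65, A = 7 150 mm², y = 32.5 mm, Ī = 2 517 396 mm⁴.
Semicircular cap: semicircle r = 55, A = 4751.7 mm², y = 88.343 mm, Ī = 1 004 345 mm⁴.
Centroid: ȳ = ΣA·y / ΣA = 54.795 mm.
Transfer each piece to the centroidal x-axis using Ī + A·d² with d = y − 54.795:
  rectangular body: d = -22.295 mm → contributes +6 071 374 mm⁴
  semicircular cap: d = 33.548 mm → contributes +6 352 150 mm⁴
Total I = 12 423 524 mm⁴.

I_xx ≈ 1.24 × 10⁷ mm⁴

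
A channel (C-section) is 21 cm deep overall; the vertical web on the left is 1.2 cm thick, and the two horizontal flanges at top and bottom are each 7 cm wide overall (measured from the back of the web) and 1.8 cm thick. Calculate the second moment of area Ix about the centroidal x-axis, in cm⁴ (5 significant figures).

Ix ≈ 2856.0 cm⁴

Split into non-overlapping primitives; take the origin at the lower-left of the bounding box.
Web: 1.2 × 21, A = 25.2 cm², y = 10.5 cm, Ī = 926.1 cm⁴.
Top flange (beyond web): 5.8 × 1.8, A = 10.44 cm², y = 20.1 cm, Ī = 2.8188 cm⁴.
Bottom flange (beyond web): 5.8 × 1.8, A = 10.44 cm², y = 0.9 cm, Ī = 2.8188 cm⁴.
By symmetry the centroid is at mid-height, ȳ = 10.5 cm.
Transfer each piece to the centroidal x-axis using Ī + A·d² with d = y − 10.5:
  web: d = 0 cm → contributes +926.1 cm⁴
  top flange (beyond web): d = 9.6 cm → contributes +964.9692 cm⁴
  bottom flange (beyond web): d = -9.6 cm → contributes +964.9692 cm⁴
Total I = 2856.038 cm⁴.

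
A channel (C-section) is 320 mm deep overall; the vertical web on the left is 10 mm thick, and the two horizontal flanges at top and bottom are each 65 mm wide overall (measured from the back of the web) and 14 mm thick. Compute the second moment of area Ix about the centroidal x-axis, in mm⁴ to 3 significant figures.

Break the section into simple shapes (no overlaps), measuring from the bottom-left corner of the bounding box.
Web: 10 × 320, A = 3 200 mm², y = 160 mm, Ī = 27 306 667 mm⁴.
Top flange (beyond web): 55 × 14, A = 770 mm², y = 313 mm, Ī = 12 577 mm⁴.
Bottom flange (beyond web): 55 × 14, A = 770 mm², y = 7 mm, Ī = 12 577 mm⁴.
By symmetry the centroid is at mid-height, ȳ = 160 mm.
Transfer each piece to the centroidal x-axis using Ī + A·d² with d = y − 160:
  web: d = 0 mm → contributes +27 306 667 mm⁴
  top flange (beyond web): d = 153 mm → contributes +18 037 507 mm⁴
  bottom flange (beyond web): d = -153 mm → contributes +18 037 507 mm⁴
Total I = 63 381 680 mm⁴.

Ix ≈ 6.34 × 10⁷ mm⁴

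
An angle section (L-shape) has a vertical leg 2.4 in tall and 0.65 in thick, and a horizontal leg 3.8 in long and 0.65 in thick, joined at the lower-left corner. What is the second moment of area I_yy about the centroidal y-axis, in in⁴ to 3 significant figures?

I_yy ≈ 4.94 in⁴

Split into non-overlapping primitives; take the origin at the lower-left of the bounding box.
Vertical leg: 0.65 × 2.4, A = 1.56 in², x = 0.325 in, Ī = 0.054925 in⁴.
Horizontal leg (remainder): 3.15 × 0.65, A = 2.0475 in², x = 2.225 in, Ī = 1.693 in⁴.
Centroid: x̄ = ΣA·x / ΣA = 1.4034 in.
Transfer each piece to the centroidal y-axis using Ī + A·d² with d = x − 1.4034:
  vertical leg: d = -1.0784 in → contributes +1.869 in⁴
  horizontal leg (remainder): d = 0.82162 in → contributes +3.0752 in⁴
Total I = 4.9443 in⁴.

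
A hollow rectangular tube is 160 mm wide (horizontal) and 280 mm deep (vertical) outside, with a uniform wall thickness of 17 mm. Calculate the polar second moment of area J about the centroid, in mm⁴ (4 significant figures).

Decompose the section into non-overlapping parts with the origin at the bottom-left of its bounding rectangle.
Outer rectangle: 160 × 280, A = 44 800 mm², y = 140 mm, Ī = 292 693 333 mm⁴.
Inner void (subtracted): 126 × 246, A = 30 996 mm², y = 140 mm, Ī = 156 312 828 mm⁴.
By symmetry the centroid is at mid-height, ȳ = 140 mm.
All pieces are centred on the centroidal x-axis, so I = ΣĪ (holes subtracted) = 136 380 505 mm⁴.
Repeating about the centroidal y-axis gives I_y = 54 565 625 mm⁴.
Polar second moment: J = I_x + I_y = 190 946 131 mm⁴.

J ≈ 1.909 × 10⁸ mm⁴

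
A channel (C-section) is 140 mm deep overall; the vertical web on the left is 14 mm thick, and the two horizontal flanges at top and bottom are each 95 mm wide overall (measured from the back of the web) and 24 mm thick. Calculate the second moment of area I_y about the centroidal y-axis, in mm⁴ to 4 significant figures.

I_y ≈ 5.098 × 10⁶ mm⁴

Split into non-overlapping primitives; take the origin at the lower-left of the bounding box.
Web: 14 × 140, A = 1 960 mm², x = 7 mm, Ī = 32013.3 mm⁴.
Top flange (beyond web): 81 × 24, A = 1 944 mm², x = 54.5 mm, Ī = 1 062 882 mm⁴.
Bottom flange (beyond web): 81 × 24, A = 1 944 mm², x = 54.5 mm, Ī = 1 062 882 mm⁴.
Centroid: x̄ = ΣA·x / ΣA = 38.58 mm.
Transfer each piece to the centroidal y-axis using Ī + A·d² with d = x − 38.58:
  web: d = -31.58 mm → contributes +1 986 718 mm⁴
  top flange (beyond web): d = 15.92 mm → contributes +1 555 580 mm⁴
  bottom flange (beyond web): d = 15.92 mm → contributes +1 555 580 mm⁴
Total I = 5 097 878 mm⁴.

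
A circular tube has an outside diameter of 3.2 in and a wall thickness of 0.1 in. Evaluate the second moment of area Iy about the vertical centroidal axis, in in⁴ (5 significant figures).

Decompose the section into non-overlapping parts with the origin at the bottom-left of its bounding rectangle.
Outer circle: ⌀3.2, A = 8.042477 in², x = 1.6 in, Ī = 5.147185 in⁴.
Bore (subtracted): ⌀3, A = 7.068583 in², x = 1.6 in, Ī = 3.976078 in⁴.
By symmetry the centroid is at mid-width, x̄ = 1.6 in.
All pieces are centred on the vertical centroidal axis, so I = ΣĪ (holes subtracted) = 1.171107 in⁴.

Iy ≈ 1.1711 in⁴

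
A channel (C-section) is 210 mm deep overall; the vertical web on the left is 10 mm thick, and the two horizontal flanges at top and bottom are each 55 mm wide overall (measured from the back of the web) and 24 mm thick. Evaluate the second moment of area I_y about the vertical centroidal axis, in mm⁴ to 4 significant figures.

I_y ≈ 1.187 × 10⁶ mm⁴

Split into non-overlapping primitives; take the origin at the lower-left of the bounding box.
Web: 10 × 210, A = 2 100 mm², x = 5 mm, Ī = 17 500 mm⁴.
Top flange (beyond web): 45 × 24, A = 1 080 mm², x = 32.5 mm, Ī = 182 250 mm⁴.
Bottom flange (beyond web): 45 × 24, A = 1 080 mm², x = 32.5 mm, Ī = 182 250 mm⁴.
Centroid: x̄ = ΣA·x / ΣA = 18.9437 mm.
Transfer each piece to the vertical centroidal axis using Ī + A·d² with d = x − 18.9437:
  web: d = -13.9437 mm → contributes +425 794 mm⁴
  top flange (beyond web): d = 13.5563 mm → contributes +380 726 mm⁴
  bottom flange (beyond web): d = 13.5563 mm → contributes +380 726 mm⁴
Total I = 1 187 246 mm⁴.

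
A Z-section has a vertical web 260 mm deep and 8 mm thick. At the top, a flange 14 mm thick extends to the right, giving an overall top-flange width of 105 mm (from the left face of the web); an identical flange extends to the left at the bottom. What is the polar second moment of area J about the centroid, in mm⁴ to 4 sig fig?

J ≈ 6.248 × 10⁷ mm⁴

Decompose the section into non-overlapping parts with the origin at the bottom-left of its bounding rectangle.
Web: 8 × 260, A = 2 080 mm², y = 130 mm, Ī = 11 717 333 mm⁴.
Top flange (beyond web): 97 × 14, A = 1 358 mm², y = 253 mm, Ī = 22180.7 mm⁴.
Bottom flange (beyond web): 97 × 14, A = 1 358 mm², y = 7 mm, Ī = 22180.7 mm⁴.
Centroid: ȳ = ΣA·y / ΣA = 130 mm.
Transfer each piece to the centroidal x-axis using Ī + A·d² with d = y − 130:
  web: d = 0 mm → contributes +11 717 333 mm⁴
  top flange (beyond web): d = 123 mm → contributes +20 567 363 mm⁴
  bottom flange (beyond web): d = -123 mm → contributes +20 567 363 mm⁴
Total I = 52 852 059 mm⁴.
For the y-axis: x̄ = 101 mm.
Repeating about the centroidal y-axis gives I_y = 9 626 639 mm⁴.
Polar second moment: J = I_x + I_y = 62 478 697 mm⁴.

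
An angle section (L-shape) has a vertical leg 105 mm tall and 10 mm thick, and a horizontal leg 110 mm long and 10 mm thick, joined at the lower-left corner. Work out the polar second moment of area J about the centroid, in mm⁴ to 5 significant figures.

J ≈ 4.5201 × 10⁶ mm⁴

Treat the section as a set of non-overlapping primitives; coordinates are from the bounding-box lower-left.
Vertical leg: 10 × 105, A = 1 050 mm², y = 52.5 mm, Ī = 964687.5 mm⁴.
Horizontal leg (remainder): 100 × 10, A = 1 000 mm², y = 5 mm, Ī = 8333.333 mm⁴.
Centroid: ȳ = ΣA·y / ΣA = 29.32927 mm.
Transfer each piece to the centroidal x-axis using Ī + A·d² with d = y − 29.32927:
  vertical leg: d = 23.17073 mm → contributes +1 528 414 mm⁴
  horizontal leg (remainder): d = -24.32927 mm → contributes +600246.6 mm⁴
Total I = 2 128 661 mm⁴.
For the y-axis: x̄ = 31.82927 mm.
Repeating about the centroidal y-axis gives I_y = 2 391 474 mm⁴.
Polar second moment: J = I_x + I_y = 4 520 135 mm⁴.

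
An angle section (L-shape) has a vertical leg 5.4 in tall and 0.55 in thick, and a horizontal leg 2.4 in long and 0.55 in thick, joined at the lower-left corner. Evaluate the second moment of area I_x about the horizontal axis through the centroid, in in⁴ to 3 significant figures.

I_x ≈ 11.7 in⁴

Split into non-overlapping primitives; take the origin at the lower-left of the bounding box.
Vertical leg: 0.55 × 5.4, A = 2.97 in², y = 2.7 in, Ī = 7.2171 in⁴.
Horizontal leg (remainder): 1.85 × 0.55, A = 1.0175 in², y = 0.275 in, Ī = 0.025649 in⁴.
Centroid: ȳ = ΣA·y / ΣA = 2.0812 in.
Transfer each piece to the horizontal axis through the centroid using Ī + A·d² with d = y − 2.0812:
  vertical leg: d = 0.61879 in → contributes +8.3543 in⁴
  horizontal leg (remainder): d = -1.8062 in → contributes +3.3451 in⁴
Total I = 11.699 in⁴.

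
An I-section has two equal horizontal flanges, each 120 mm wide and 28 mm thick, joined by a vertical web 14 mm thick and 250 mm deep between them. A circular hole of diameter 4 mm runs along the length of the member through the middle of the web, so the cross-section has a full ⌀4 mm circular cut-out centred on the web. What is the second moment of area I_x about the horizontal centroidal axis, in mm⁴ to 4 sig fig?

Split into non-overlapping primitives; take the origin at the lower-left of the bounding box.
Bottom flange: 120 × 28, A = 3 360 mm², y = 14 mm, Ī = 219 520 mm⁴.
Web: 14 × 250, A = 3 500 mm², y = 153 mm, Ī = 18 229 167 mm⁴.
Top flange: 120 × 28, A = 3 360 mm², y = 292 mm, Ī = 219 520 mm⁴.
Hole (subtracted): ⌀4, A = 12.5664 mm², y = 153 mm, Ī = 12.5664 mm⁴.
By symmetry the centroid is at mid-height, ȳ = 153 mm.
Transfer each piece to the horizontal centroidal axis using Ī + A·d² with d = y − 153:
  bottom flange: d = -139 mm → contributes +65 138 080 mm⁴
  web: d = 0 mm → contributes +18 229 167 mm⁴
  top flange: d = 139 mm → contributes +65 138 080 mm⁴
  hole: d = 0 mm → contributes −12.5664 mm⁴
Total I = 148 505 314 mm⁴.

I_x ≈ 1.485 × 10⁸ mm⁴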